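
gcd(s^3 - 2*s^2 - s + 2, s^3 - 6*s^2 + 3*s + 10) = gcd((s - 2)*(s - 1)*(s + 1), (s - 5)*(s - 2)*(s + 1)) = s^2 - s - 2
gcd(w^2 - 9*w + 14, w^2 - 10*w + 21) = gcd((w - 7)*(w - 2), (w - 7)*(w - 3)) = w - 7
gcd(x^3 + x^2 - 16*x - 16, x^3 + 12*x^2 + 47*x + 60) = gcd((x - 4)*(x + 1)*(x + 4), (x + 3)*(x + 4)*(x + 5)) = x + 4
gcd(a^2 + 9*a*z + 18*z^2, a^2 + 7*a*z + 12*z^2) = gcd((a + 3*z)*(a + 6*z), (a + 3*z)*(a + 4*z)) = a + 3*z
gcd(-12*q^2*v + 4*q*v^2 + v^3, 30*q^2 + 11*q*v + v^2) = 6*q + v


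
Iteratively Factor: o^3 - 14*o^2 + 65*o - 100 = (o - 5)*(o^2 - 9*o + 20) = (o - 5)*(o - 4)*(o - 5)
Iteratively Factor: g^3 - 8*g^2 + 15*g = (g - 3)*(g^2 - 5*g) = g*(g - 3)*(g - 5)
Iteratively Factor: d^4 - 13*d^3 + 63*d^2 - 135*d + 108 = (d - 4)*(d^3 - 9*d^2 + 27*d - 27) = (d - 4)*(d - 3)*(d^2 - 6*d + 9) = (d - 4)*(d - 3)^2*(d - 3)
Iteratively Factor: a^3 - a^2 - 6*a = (a - 3)*(a^2 + 2*a) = (a - 3)*(a + 2)*(a)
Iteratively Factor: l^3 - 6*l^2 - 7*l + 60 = (l + 3)*(l^2 - 9*l + 20) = (l - 5)*(l + 3)*(l - 4)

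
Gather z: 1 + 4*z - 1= 4*z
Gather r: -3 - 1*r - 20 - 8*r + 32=9 - 9*r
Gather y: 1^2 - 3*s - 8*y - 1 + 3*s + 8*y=0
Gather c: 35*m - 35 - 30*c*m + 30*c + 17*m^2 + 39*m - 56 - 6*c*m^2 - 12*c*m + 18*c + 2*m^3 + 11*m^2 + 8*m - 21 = c*(-6*m^2 - 42*m + 48) + 2*m^3 + 28*m^2 + 82*m - 112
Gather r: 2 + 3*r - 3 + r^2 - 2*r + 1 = r^2 + r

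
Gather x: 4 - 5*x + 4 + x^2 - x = x^2 - 6*x + 8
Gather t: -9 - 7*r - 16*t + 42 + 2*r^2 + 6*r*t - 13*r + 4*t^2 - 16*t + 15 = 2*r^2 - 20*r + 4*t^2 + t*(6*r - 32) + 48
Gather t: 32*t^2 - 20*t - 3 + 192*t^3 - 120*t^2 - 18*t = 192*t^3 - 88*t^2 - 38*t - 3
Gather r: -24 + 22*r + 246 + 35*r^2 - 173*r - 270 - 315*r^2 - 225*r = -280*r^2 - 376*r - 48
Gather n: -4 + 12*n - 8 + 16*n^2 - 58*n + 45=16*n^2 - 46*n + 33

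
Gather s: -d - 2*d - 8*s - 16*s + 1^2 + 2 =-3*d - 24*s + 3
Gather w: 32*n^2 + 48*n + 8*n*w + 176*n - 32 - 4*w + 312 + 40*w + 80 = 32*n^2 + 224*n + w*(8*n + 36) + 360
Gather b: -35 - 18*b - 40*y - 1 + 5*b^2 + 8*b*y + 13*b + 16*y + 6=5*b^2 + b*(8*y - 5) - 24*y - 30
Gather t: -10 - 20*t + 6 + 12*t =-8*t - 4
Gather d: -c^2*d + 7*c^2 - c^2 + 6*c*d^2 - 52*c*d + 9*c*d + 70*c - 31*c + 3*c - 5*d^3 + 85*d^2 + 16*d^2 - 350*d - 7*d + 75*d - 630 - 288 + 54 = 6*c^2 + 42*c - 5*d^3 + d^2*(6*c + 101) + d*(-c^2 - 43*c - 282) - 864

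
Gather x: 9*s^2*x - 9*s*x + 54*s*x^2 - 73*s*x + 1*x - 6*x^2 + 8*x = x^2*(54*s - 6) + x*(9*s^2 - 82*s + 9)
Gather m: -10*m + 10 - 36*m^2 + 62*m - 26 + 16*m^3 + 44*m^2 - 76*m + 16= 16*m^3 + 8*m^2 - 24*m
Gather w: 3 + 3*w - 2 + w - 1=4*w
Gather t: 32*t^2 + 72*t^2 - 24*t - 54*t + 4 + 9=104*t^2 - 78*t + 13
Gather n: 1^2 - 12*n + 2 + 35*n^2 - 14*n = 35*n^2 - 26*n + 3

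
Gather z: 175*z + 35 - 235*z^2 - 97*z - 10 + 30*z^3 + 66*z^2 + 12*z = 30*z^3 - 169*z^2 + 90*z + 25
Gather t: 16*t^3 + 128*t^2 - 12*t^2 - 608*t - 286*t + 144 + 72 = 16*t^3 + 116*t^2 - 894*t + 216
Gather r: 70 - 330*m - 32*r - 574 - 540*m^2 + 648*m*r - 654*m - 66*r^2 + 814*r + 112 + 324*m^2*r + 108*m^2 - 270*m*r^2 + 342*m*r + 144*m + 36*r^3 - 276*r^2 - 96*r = -432*m^2 - 840*m + 36*r^3 + r^2*(-270*m - 342) + r*(324*m^2 + 990*m + 686) - 392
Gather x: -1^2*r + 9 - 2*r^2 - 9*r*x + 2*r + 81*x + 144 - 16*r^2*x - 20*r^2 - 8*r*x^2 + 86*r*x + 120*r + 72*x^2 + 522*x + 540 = -22*r^2 + 121*r + x^2*(72 - 8*r) + x*(-16*r^2 + 77*r + 603) + 693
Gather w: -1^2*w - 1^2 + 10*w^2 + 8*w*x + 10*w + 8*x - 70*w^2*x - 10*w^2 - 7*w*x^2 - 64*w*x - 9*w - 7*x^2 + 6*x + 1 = -70*w^2*x + w*(-7*x^2 - 56*x) - 7*x^2 + 14*x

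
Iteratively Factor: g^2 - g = (g - 1)*(g)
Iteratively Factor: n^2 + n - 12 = (n + 4)*(n - 3)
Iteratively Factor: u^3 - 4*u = (u + 2)*(u^2 - 2*u) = u*(u + 2)*(u - 2)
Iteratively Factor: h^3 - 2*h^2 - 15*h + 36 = (h - 3)*(h^2 + h - 12) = (h - 3)*(h + 4)*(h - 3)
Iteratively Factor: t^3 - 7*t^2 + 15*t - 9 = (t - 1)*(t^2 - 6*t + 9) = (t - 3)*(t - 1)*(t - 3)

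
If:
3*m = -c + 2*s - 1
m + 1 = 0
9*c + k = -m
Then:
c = 2*s + 2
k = -18*s - 17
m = -1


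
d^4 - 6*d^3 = d^3*(d - 6)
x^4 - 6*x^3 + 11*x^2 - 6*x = x*(x - 3)*(x - 2)*(x - 1)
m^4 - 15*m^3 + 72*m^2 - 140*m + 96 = (m - 8)*(m - 3)*(m - 2)^2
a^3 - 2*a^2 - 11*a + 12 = (a - 4)*(a - 1)*(a + 3)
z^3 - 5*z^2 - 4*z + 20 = (z - 5)*(z - 2)*(z + 2)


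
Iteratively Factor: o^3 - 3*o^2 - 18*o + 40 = (o + 4)*(o^2 - 7*o + 10) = (o - 5)*(o + 4)*(o - 2)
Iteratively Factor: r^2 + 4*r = (r)*(r + 4)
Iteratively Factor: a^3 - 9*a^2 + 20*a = (a - 5)*(a^2 - 4*a) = a*(a - 5)*(a - 4)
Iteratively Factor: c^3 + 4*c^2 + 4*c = (c + 2)*(c^2 + 2*c) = (c + 2)^2*(c)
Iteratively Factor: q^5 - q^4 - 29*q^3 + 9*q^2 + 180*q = (q - 3)*(q^4 + 2*q^3 - 23*q^2 - 60*q) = (q - 3)*(q + 4)*(q^3 - 2*q^2 - 15*q) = (q - 3)*(q + 3)*(q + 4)*(q^2 - 5*q) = q*(q - 3)*(q + 3)*(q + 4)*(q - 5)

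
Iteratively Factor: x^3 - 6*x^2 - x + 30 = (x - 5)*(x^2 - x - 6) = (x - 5)*(x - 3)*(x + 2)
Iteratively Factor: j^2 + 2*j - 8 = (j - 2)*(j + 4)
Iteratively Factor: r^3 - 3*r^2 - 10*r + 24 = (r + 3)*(r^2 - 6*r + 8) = (r - 2)*(r + 3)*(r - 4)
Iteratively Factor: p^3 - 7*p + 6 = (p + 3)*(p^2 - 3*p + 2) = (p - 2)*(p + 3)*(p - 1)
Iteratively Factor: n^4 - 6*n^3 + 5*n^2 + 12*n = (n + 1)*(n^3 - 7*n^2 + 12*n) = (n - 4)*(n + 1)*(n^2 - 3*n) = n*(n - 4)*(n + 1)*(n - 3)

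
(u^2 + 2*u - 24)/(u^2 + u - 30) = (u - 4)/(u - 5)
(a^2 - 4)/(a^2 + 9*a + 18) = (a^2 - 4)/(a^2 + 9*a + 18)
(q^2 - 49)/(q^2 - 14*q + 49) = (q + 7)/(q - 7)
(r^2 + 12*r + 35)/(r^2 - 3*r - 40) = (r + 7)/(r - 8)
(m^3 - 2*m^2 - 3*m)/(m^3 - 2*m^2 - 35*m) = (-m^2 + 2*m + 3)/(-m^2 + 2*m + 35)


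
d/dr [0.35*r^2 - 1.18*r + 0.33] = 0.7*r - 1.18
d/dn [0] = 0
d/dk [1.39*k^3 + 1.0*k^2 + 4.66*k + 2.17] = 4.17*k^2 + 2.0*k + 4.66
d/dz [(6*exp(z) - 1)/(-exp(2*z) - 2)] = 2*(3*exp(2*z) - exp(z) - 6)*exp(z)/(exp(4*z) + 4*exp(2*z) + 4)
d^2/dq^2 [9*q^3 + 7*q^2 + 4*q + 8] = 54*q + 14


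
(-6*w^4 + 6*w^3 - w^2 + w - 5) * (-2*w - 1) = 12*w^5 - 6*w^4 - 4*w^3 - w^2 + 9*w + 5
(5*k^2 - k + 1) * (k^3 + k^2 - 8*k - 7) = 5*k^5 + 4*k^4 - 40*k^3 - 26*k^2 - k - 7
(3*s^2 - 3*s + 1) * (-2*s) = -6*s^3 + 6*s^2 - 2*s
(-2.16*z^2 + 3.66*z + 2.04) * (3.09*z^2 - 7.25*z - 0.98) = -6.6744*z^4 + 26.9694*z^3 - 18.1146*z^2 - 18.3768*z - 1.9992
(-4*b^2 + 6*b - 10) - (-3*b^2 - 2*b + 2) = -b^2 + 8*b - 12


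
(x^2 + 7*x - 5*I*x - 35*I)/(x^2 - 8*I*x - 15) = (x + 7)/(x - 3*I)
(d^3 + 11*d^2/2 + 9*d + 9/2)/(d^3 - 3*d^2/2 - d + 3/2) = (2*d^2 + 9*d + 9)/(2*d^2 - 5*d + 3)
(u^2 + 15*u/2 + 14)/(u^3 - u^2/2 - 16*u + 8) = (2*u + 7)/(2*u^2 - 9*u + 4)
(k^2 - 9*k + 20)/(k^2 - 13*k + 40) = (k - 4)/(k - 8)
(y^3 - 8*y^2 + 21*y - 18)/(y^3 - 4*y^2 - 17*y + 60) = (y^2 - 5*y + 6)/(y^2 - y - 20)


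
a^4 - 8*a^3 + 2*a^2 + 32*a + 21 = (a - 7)*(a - 3)*(a + 1)^2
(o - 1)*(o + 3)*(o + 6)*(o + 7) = o^4 + 15*o^3 + 65*o^2 + 45*o - 126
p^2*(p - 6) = p^3 - 6*p^2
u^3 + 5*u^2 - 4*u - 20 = (u - 2)*(u + 2)*(u + 5)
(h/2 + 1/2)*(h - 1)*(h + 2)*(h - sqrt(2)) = h^4/2 - sqrt(2)*h^3/2 + h^3 - sqrt(2)*h^2 - h^2/2 - h + sqrt(2)*h/2 + sqrt(2)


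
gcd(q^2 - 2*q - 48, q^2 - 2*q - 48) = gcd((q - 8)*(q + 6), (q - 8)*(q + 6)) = q^2 - 2*q - 48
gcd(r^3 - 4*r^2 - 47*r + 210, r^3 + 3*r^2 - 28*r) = r + 7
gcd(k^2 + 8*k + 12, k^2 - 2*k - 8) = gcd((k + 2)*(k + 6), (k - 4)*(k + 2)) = k + 2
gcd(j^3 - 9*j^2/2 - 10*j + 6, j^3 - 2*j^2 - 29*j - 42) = j + 2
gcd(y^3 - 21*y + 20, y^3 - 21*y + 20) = y^3 - 21*y + 20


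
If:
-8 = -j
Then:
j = 8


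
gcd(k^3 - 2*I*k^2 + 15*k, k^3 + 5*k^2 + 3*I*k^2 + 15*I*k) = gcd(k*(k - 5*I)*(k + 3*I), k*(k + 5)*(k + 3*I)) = k^2 + 3*I*k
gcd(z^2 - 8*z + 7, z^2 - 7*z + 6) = z - 1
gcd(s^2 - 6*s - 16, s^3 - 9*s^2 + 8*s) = s - 8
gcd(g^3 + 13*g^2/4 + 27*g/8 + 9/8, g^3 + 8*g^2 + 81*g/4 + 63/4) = g + 3/2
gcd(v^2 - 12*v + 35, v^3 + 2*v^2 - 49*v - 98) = v - 7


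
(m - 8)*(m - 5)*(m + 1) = m^3 - 12*m^2 + 27*m + 40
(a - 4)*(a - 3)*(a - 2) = a^3 - 9*a^2 + 26*a - 24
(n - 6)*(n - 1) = n^2 - 7*n + 6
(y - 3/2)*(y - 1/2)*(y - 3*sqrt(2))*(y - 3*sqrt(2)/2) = y^4 - 9*sqrt(2)*y^3/2 - 2*y^3 + 39*y^2/4 + 9*sqrt(2)*y^2 - 18*y - 27*sqrt(2)*y/8 + 27/4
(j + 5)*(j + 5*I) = j^2 + 5*j + 5*I*j + 25*I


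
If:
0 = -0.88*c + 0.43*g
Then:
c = 0.488636363636364*g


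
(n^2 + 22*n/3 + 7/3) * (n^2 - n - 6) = n^4 + 19*n^3/3 - 11*n^2 - 139*n/3 - 14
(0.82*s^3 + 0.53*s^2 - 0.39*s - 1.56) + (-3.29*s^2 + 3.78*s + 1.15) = 0.82*s^3 - 2.76*s^2 + 3.39*s - 0.41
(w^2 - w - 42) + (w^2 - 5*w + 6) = 2*w^2 - 6*w - 36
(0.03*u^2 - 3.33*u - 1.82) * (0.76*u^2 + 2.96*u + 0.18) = 0.0228*u^4 - 2.442*u^3 - 11.2346*u^2 - 5.9866*u - 0.3276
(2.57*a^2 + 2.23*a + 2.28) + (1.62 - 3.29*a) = 2.57*a^2 - 1.06*a + 3.9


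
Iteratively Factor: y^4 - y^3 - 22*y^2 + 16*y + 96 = (y - 3)*(y^3 + 2*y^2 - 16*y - 32) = (y - 3)*(y + 4)*(y^2 - 2*y - 8) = (y - 4)*(y - 3)*(y + 4)*(y + 2)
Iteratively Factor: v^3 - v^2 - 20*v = (v)*(v^2 - v - 20) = v*(v + 4)*(v - 5)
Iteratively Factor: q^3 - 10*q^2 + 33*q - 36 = (q - 3)*(q^2 - 7*q + 12) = (q - 4)*(q - 3)*(q - 3)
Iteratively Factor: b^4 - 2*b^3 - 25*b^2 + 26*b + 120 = (b - 3)*(b^3 + b^2 - 22*b - 40) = (b - 5)*(b - 3)*(b^2 + 6*b + 8) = (b - 5)*(b - 3)*(b + 2)*(b + 4)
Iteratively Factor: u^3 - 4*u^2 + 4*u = (u - 2)*(u^2 - 2*u) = u*(u - 2)*(u - 2)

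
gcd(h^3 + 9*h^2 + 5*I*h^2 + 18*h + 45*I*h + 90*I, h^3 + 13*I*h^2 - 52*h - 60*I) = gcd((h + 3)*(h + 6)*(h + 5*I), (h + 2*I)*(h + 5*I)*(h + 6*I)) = h + 5*I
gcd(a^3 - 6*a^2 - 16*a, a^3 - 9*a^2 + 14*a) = a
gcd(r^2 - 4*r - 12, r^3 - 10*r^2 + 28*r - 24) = r - 6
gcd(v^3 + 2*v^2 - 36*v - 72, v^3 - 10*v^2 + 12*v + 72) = v^2 - 4*v - 12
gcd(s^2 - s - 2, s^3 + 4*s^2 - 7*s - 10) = s^2 - s - 2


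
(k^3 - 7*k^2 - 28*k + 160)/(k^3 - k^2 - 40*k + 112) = (k^2 - 3*k - 40)/(k^2 + 3*k - 28)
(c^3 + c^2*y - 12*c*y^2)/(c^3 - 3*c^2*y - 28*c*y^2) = (-c + 3*y)/(-c + 7*y)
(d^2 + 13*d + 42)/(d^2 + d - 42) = (d + 6)/(d - 6)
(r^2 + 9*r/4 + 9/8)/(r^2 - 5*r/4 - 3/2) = (r + 3/2)/(r - 2)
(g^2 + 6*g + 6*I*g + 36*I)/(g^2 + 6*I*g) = (g + 6)/g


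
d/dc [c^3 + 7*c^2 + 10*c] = 3*c^2 + 14*c + 10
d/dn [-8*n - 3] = -8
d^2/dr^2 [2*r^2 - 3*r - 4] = 4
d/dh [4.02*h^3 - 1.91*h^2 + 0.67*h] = 12.06*h^2 - 3.82*h + 0.67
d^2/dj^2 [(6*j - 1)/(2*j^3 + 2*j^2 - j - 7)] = 2*((6*j - 1)*(6*j^2 + 4*j - 1)^2 + 2*(-18*j^2 - 12*j - (3*j + 1)*(6*j - 1) + 3)*(2*j^3 + 2*j^2 - j - 7))/(2*j^3 + 2*j^2 - j - 7)^3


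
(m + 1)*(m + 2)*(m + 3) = m^3 + 6*m^2 + 11*m + 6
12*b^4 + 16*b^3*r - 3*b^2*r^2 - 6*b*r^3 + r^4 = (-6*b + r)*(-2*b + r)*(b + r)^2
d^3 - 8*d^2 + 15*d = d*(d - 5)*(d - 3)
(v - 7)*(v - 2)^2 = v^3 - 11*v^2 + 32*v - 28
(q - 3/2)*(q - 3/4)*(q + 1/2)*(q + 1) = q^4 - 3*q^3/4 - 7*q^2/4 + 9*q/16 + 9/16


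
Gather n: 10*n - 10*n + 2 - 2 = 0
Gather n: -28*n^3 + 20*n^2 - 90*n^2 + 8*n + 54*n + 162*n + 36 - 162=-28*n^3 - 70*n^2 + 224*n - 126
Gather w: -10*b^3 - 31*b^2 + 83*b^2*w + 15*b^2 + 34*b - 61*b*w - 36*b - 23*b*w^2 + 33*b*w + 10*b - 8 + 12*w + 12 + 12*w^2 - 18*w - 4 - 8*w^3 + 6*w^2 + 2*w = -10*b^3 - 16*b^2 + 8*b - 8*w^3 + w^2*(18 - 23*b) + w*(83*b^2 - 28*b - 4)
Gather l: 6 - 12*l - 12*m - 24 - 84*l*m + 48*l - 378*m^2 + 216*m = l*(36 - 84*m) - 378*m^2 + 204*m - 18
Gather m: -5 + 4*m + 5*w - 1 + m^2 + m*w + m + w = m^2 + m*(w + 5) + 6*w - 6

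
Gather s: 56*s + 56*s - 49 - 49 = 112*s - 98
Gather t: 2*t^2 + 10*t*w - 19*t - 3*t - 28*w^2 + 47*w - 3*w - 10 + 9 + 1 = 2*t^2 + t*(10*w - 22) - 28*w^2 + 44*w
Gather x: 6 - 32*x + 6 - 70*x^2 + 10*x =-70*x^2 - 22*x + 12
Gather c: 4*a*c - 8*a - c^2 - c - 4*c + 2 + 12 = -8*a - c^2 + c*(4*a - 5) + 14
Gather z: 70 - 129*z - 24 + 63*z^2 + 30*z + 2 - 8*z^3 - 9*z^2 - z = -8*z^3 + 54*z^2 - 100*z + 48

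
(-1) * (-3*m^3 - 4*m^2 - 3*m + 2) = 3*m^3 + 4*m^2 + 3*m - 2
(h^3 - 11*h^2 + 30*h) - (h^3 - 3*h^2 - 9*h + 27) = -8*h^2 + 39*h - 27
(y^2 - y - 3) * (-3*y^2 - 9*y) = -3*y^4 - 6*y^3 + 18*y^2 + 27*y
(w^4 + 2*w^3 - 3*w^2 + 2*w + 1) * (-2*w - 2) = -2*w^5 - 6*w^4 + 2*w^3 + 2*w^2 - 6*w - 2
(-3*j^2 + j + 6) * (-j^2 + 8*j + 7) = 3*j^4 - 25*j^3 - 19*j^2 + 55*j + 42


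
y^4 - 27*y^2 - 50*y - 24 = (y - 6)*(y + 1)^2*(y + 4)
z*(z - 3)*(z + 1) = z^3 - 2*z^2 - 3*z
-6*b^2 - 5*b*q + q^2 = (-6*b + q)*(b + q)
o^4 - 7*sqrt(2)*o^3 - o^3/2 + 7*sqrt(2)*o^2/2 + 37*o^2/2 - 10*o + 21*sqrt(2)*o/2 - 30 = (o - 3/2)*(o + 1)*(o - 5*sqrt(2))*(o - 2*sqrt(2))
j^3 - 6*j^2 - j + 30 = (j - 5)*(j - 3)*(j + 2)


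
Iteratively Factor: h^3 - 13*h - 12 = (h - 4)*(h^2 + 4*h + 3) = (h - 4)*(h + 3)*(h + 1)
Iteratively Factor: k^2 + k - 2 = (k + 2)*(k - 1)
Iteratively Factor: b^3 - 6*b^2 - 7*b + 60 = (b - 5)*(b^2 - b - 12) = (b - 5)*(b - 4)*(b + 3)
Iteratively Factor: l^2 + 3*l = (l + 3)*(l)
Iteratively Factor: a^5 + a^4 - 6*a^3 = (a + 3)*(a^4 - 2*a^3) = (a - 2)*(a + 3)*(a^3) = a*(a - 2)*(a + 3)*(a^2) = a^2*(a - 2)*(a + 3)*(a)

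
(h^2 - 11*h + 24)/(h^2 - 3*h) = (h - 8)/h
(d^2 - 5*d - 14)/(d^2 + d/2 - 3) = 2*(d - 7)/(2*d - 3)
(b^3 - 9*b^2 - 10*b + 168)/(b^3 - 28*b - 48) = (b - 7)/(b + 2)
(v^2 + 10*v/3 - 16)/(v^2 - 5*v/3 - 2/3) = (-3*v^2 - 10*v + 48)/(-3*v^2 + 5*v + 2)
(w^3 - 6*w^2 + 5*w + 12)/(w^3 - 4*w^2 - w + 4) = (w - 3)/(w - 1)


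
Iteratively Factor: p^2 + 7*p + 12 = (p + 4)*(p + 3)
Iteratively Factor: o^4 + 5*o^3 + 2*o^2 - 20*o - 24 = (o + 2)*(o^3 + 3*o^2 - 4*o - 12) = (o - 2)*(o + 2)*(o^2 + 5*o + 6) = (o - 2)*(o + 2)^2*(o + 3)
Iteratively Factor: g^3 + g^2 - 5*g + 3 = (g - 1)*(g^2 + 2*g - 3) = (g - 1)*(g + 3)*(g - 1)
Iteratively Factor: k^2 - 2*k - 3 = (k - 3)*(k + 1)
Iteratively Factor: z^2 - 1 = (z - 1)*(z + 1)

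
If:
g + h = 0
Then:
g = -h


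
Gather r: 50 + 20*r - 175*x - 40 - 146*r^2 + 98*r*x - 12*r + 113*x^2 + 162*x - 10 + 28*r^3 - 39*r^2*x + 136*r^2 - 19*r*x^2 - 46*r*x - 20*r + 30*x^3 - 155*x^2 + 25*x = 28*r^3 + r^2*(-39*x - 10) + r*(-19*x^2 + 52*x - 12) + 30*x^3 - 42*x^2 + 12*x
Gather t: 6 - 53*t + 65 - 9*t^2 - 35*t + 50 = -9*t^2 - 88*t + 121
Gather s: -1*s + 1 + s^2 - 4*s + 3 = s^2 - 5*s + 4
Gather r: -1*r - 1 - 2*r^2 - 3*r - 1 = -2*r^2 - 4*r - 2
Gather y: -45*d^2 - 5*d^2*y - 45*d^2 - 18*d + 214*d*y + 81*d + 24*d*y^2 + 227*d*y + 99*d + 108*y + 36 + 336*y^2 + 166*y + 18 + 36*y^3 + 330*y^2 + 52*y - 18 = -90*d^2 + 162*d + 36*y^3 + y^2*(24*d + 666) + y*(-5*d^2 + 441*d + 326) + 36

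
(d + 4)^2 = d^2 + 8*d + 16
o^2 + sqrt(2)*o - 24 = (o - 3*sqrt(2))*(o + 4*sqrt(2))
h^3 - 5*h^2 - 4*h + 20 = (h - 5)*(h - 2)*(h + 2)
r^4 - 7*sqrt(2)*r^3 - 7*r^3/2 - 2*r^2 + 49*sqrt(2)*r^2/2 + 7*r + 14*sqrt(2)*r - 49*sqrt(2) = (r - 7/2)*(r - 7*sqrt(2))*(r - sqrt(2))*(r + sqrt(2))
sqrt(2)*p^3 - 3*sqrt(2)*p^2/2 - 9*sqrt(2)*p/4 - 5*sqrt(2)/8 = (p - 5/2)*(p + 1/2)*(sqrt(2)*p + sqrt(2)/2)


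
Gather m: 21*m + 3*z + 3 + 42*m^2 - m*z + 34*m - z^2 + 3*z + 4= 42*m^2 + m*(55 - z) - z^2 + 6*z + 7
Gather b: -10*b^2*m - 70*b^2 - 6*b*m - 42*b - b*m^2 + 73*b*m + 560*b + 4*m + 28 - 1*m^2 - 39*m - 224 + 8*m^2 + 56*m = b^2*(-10*m - 70) + b*(-m^2 + 67*m + 518) + 7*m^2 + 21*m - 196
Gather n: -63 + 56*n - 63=56*n - 126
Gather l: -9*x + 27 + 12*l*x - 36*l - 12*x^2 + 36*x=l*(12*x - 36) - 12*x^2 + 27*x + 27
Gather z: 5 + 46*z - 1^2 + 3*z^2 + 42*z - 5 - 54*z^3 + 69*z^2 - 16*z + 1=-54*z^3 + 72*z^2 + 72*z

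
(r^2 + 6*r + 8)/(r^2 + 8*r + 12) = (r + 4)/(r + 6)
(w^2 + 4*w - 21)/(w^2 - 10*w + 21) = (w + 7)/(w - 7)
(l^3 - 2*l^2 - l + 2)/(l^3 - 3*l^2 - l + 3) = (l - 2)/(l - 3)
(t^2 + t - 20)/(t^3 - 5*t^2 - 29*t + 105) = (t - 4)/(t^2 - 10*t + 21)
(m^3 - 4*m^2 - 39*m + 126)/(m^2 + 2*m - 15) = (m^2 - m - 42)/(m + 5)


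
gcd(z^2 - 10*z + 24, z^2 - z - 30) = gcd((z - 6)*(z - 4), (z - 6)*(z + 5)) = z - 6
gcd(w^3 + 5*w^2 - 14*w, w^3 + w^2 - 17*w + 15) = 1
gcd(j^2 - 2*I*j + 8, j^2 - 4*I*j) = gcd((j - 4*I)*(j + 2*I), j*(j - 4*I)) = j - 4*I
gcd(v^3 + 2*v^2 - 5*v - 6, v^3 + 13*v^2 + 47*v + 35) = v + 1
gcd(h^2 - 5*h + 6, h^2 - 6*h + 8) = h - 2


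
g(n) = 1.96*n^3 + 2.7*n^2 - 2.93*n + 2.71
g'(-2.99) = 33.49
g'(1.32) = 14.44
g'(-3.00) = 33.79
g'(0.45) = 0.69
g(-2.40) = -1.80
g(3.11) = 78.67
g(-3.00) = -17.12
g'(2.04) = 32.56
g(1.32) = 8.05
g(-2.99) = -16.78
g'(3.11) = 70.74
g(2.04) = 24.61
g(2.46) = 41.02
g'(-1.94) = 8.72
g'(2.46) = 45.94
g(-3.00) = -17.12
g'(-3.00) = 33.79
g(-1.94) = 4.25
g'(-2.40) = 17.98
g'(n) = 5.88*n^2 + 5.4*n - 2.93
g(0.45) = 2.12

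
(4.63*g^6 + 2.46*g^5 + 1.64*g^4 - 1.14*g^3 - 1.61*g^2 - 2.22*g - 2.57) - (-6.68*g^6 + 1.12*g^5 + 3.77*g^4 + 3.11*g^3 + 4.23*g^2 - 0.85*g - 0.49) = 11.31*g^6 + 1.34*g^5 - 2.13*g^4 - 4.25*g^3 - 5.84*g^2 - 1.37*g - 2.08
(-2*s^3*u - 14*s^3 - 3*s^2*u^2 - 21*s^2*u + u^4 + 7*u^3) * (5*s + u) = -10*s^4*u - 70*s^4 - 17*s^3*u^2 - 119*s^3*u - 3*s^2*u^3 - 21*s^2*u^2 + 5*s*u^4 + 35*s*u^3 + u^5 + 7*u^4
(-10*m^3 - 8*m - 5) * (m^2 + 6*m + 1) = -10*m^5 - 60*m^4 - 18*m^3 - 53*m^2 - 38*m - 5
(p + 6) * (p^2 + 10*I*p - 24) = p^3 + 6*p^2 + 10*I*p^2 - 24*p + 60*I*p - 144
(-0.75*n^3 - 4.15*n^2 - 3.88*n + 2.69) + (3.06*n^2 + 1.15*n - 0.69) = -0.75*n^3 - 1.09*n^2 - 2.73*n + 2.0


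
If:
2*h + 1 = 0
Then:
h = -1/2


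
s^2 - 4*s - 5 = (s - 5)*(s + 1)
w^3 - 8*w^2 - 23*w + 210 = (w - 7)*(w - 6)*(w + 5)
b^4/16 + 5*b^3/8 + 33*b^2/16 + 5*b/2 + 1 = (b/4 + 1)^2*(b + 1)^2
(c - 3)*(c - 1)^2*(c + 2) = c^4 - 3*c^3 - 3*c^2 + 11*c - 6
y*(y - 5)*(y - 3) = y^3 - 8*y^2 + 15*y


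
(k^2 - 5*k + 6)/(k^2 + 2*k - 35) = (k^2 - 5*k + 6)/(k^2 + 2*k - 35)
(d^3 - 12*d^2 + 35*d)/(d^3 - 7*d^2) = (d - 5)/d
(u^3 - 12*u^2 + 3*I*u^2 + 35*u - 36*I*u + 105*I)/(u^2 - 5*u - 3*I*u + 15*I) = (u^2 + u*(-7 + 3*I) - 21*I)/(u - 3*I)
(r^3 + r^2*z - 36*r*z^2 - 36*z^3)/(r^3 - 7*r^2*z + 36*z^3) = (-r^2 - 7*r*z - 6*z^2)/(-r^2 + r*z + 6*z^2)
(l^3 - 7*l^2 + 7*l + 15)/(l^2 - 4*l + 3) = (l^2 - 4*l - 5)/(l - 1)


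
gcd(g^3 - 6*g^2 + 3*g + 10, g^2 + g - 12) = 1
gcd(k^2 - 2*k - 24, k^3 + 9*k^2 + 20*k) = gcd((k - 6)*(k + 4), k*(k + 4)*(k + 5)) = k + 4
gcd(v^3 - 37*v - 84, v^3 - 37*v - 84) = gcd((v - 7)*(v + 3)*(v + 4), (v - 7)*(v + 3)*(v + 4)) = v^3 - 37*v - 84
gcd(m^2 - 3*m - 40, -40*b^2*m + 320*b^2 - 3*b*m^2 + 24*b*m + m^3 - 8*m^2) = m - 8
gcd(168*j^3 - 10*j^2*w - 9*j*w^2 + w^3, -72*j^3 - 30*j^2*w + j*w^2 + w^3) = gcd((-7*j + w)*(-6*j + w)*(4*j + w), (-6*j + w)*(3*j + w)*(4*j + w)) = -24*j^2 - 2*j*w + w^2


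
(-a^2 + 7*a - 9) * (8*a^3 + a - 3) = -8*a^5 + 56*a^4 - 73*a^3 + 10*a^2 - 30*a + 27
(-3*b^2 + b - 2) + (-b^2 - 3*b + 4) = -4*b^2 - 2*b + 2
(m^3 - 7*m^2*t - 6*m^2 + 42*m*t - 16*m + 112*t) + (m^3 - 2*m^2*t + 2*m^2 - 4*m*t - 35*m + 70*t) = 2*m^3 - 9*m^2*t - 4*m^2 + 38*m*t - 51*m + 182*t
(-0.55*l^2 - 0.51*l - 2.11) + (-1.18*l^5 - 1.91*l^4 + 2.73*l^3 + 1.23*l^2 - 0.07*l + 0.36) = -1.18*l^5 - 1.91*l^4 + 2.73*l^3 + 0.68*l^2 - 0.58*l - 1.75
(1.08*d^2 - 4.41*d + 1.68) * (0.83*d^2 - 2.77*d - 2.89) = 0.8964*d^4 - 6.6519*d^3 + 10.4889*d^2 + 8.0913*d - 4.8552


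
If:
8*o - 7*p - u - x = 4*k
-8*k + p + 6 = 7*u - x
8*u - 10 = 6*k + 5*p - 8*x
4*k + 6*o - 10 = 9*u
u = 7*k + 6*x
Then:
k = -5707/4202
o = 73939/8404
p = 20827/2101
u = 17441/4202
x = 9565/4202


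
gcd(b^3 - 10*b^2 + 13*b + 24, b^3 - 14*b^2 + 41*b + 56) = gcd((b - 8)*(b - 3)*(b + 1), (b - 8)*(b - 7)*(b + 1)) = b^2 - 7*b - 8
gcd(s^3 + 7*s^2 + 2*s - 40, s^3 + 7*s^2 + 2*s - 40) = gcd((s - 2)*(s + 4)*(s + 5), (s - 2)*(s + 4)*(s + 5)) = s^3 + 7*s^2 + 2*s - 40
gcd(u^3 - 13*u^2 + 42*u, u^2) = u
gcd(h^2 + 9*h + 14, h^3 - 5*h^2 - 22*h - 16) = h + 2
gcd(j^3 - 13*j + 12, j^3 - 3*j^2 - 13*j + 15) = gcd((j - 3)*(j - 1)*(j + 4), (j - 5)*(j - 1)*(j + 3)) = j - 1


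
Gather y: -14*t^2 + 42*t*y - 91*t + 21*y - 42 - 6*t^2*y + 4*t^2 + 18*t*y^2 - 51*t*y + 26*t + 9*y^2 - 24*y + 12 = -10*t^2 - 65*t + y^2*(18*t + 9) + y*(-6*t^2 - 9*t - 3) - 30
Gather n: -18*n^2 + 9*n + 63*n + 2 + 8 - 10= -18*n^2 + 72*n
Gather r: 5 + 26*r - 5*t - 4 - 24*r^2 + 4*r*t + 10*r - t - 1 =-24*r^2 + r*(4*t + 36) - 6*t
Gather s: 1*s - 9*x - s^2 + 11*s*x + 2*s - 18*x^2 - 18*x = -s^2 + s*(11*x + 3) - 18*x^2 - 27*x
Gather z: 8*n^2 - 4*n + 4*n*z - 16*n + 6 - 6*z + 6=8*n^2 - 20*n + z*(4*n - 6) + 12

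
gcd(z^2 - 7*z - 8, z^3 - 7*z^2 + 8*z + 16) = z + 1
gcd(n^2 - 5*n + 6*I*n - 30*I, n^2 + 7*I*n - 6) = n + 6*I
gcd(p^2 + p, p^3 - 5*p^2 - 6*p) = p^2 + p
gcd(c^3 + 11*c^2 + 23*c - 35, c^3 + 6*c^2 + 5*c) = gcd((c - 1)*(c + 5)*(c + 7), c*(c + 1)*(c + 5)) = c + 5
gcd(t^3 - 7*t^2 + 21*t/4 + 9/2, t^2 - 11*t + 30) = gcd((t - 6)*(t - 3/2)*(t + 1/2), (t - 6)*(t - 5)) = t - 6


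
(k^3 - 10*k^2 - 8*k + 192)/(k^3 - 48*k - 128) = (k - 6)/(k + 4)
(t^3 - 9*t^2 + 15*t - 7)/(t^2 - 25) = (t^3 - 9*t^2 + 15*t - 7)/(t^2 - 25)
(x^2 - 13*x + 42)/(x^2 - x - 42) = (x - 6)/(x + 6)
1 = 1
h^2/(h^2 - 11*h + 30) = h^2/(h^2 - 11*h + 30)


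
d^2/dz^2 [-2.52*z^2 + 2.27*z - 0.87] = -5.04000000000000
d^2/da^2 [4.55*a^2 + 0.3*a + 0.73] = 9.10000000000000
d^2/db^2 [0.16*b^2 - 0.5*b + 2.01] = 0.320000000000000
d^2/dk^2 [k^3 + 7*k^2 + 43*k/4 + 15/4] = 6*k + 14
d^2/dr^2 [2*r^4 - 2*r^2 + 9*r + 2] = 24*r^2 - 4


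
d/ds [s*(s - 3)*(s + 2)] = 3*s^2 - 2*s - 6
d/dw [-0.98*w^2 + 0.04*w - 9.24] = 0.04 - 1.96*w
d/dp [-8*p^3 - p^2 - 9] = 2*p*(-12*p - 1)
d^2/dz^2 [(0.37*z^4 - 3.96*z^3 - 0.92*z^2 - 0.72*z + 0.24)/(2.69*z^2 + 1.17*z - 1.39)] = (5.35471399999999*z^6 + 6.98700600000001*z^5 - 5.26184400000002*z^4 - 54.712008*z^3 + 36.999564*z^2 - 57.527496*z - 3.445096)/(19.465109*z^6 + 25.398711*z^5 - 19.127514*z^4 - 24.646869*z^3 + 9.883734*z^2 + 6.781671*z - 2.685619)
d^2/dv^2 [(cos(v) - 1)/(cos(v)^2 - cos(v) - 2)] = (9*sin(v)^4*cos(v) - 3*sin(v)^4 + 11*sin(v)^2 - 11*cos(v)/4 + 21*cos(3*v)/4 - cos(5*v)/2 + 2)/(sin(v)^2 + cos(v) + 1)^3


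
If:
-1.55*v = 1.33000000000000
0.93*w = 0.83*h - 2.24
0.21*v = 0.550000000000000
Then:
No Solution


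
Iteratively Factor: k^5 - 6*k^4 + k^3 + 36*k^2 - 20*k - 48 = (k + 2)*(k^4 - 8*k^3 + 17*k^2 + 2*k - 24) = (k + 1)*(k + 2)*(k^3 - 9*k^2 + 26*k - 24) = (k - 3)*(k + 1)*(k + 2)*(k^2 - 6*k + 8) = (k - 4)*(k - 3)*(k + 1)*(k + 2)*(k - 2)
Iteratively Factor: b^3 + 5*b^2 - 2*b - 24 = (b - 2)*(b^2 + 7*b + 12) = (b - 2)*(b + 4)*(b + 3)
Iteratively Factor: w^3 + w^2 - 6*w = (w - 2)*(w^2 + 3*w) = (w - 2)*(w + 3)*(w)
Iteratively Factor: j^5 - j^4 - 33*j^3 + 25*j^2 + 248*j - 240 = (j - 1)*(j^4 - 33*j^2 - 8*j + 240) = (j - 5)*(j - 1)*(j^3 + 5*j^2 - 8*j - 48) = (j - 5)*(j - 3)*(j - 1)*(j^2 + 8*j + 16) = (j - 5)*(j - 3)*(j - 1)*(j + 4)*(j + 4)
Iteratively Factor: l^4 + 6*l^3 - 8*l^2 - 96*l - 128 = (l + 4)*(l^3 + 2*l^2 - 16*l - 32) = (l - 4)*(l + 4)*(l^2 + 6*l + 8) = (l - 4)*(l + 2)*(l + 4)*(l + 4)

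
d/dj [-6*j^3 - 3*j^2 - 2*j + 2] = -18*j^2 - 6*j - 2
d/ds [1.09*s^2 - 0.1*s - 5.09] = 2.18*s - 0.1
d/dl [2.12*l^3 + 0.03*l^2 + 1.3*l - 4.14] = 6.36*l^2 + 0.06*l + 1.3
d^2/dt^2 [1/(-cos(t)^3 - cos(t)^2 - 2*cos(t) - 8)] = -((11*cos(t) + 8*cos(2*t) + 9*cos(3*t))*(cos(t)^3 + cos(t)^2 + 2*cos(t) + 8)/4 + 2*(3*cos(t)^2 + 2*cos(t) + 2)^2*sin(t)^2)/(cos(t)^3 + cos(t)^2 + 2*cos(t) + 8)^3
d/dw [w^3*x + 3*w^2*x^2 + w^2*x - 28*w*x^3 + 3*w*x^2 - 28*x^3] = x*(3*w^2 + 6*w*x + 2*w - 28*x^2 + 3*x)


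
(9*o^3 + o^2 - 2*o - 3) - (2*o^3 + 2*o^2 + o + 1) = 7*o^3 - o^2 - 3*o - 4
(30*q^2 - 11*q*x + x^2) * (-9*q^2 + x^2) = -270*q^4 + 99*q^3*x + 21*q^2*x^2 - 11*q*x^3 + x^4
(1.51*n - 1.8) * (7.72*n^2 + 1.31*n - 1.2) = 11.6572*n^3 - 11.9179*n^2 - 4.17*n + 2.16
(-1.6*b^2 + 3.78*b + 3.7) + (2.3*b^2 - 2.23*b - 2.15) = 0.7*b^2 + 1.55*b + 1.55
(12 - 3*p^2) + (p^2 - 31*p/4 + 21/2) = -2*p^2 - 31*p/4 + 45/2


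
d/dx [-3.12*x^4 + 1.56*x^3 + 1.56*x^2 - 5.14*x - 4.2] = -12.48*x^3 + 4.68*x^2 + 3.12*x - 5.14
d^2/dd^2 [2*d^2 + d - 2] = 4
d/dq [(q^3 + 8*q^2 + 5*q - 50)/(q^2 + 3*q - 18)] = (q^4 + 6*q^3 - 35*q^2 - 188*q + 60)/(q^4 + 6*q^3 - 27*q^2 - 108*q + 324)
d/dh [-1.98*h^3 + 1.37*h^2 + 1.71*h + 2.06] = -5.94*h^2 + 2.74*h + 1.71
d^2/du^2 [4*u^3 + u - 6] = 24*u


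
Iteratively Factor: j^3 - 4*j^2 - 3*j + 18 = (j - 3)*(j^2 - j - 6) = (j - 3)*(j + 2)*(j - 3)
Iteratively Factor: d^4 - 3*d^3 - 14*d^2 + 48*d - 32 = (d - 2)*(d^3 - d^2 - 16*d + 16) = (d - 2)*(d - 1)*(d^2 - 16) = (d - 2)*(d - 1)*(d + 4)*(d - 4)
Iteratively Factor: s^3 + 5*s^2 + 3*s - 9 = (s + 3)*(s^2 + 2*s - 3) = (s - 1)*(s + 3)*(s + 3)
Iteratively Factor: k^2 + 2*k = (k)*(k + 2)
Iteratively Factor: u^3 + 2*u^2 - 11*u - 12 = (u - 3)*(u^2 + 5*u + 4) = (u - 3)*(u + 1)*(u + 4)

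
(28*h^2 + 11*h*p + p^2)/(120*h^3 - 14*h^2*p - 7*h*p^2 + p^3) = (7*h + p)/(30*h^2 - 11*h*p + p^2)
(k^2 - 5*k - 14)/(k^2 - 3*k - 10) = (k - 7)/(k - 5)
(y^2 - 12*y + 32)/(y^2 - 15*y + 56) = (y - 4)/(y - 7)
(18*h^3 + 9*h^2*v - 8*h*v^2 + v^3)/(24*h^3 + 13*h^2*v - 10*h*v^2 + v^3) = (-6*h + v)/(-8*h + v)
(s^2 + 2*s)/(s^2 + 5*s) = (s + 2)/(s + 5)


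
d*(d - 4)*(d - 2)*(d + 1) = d^4 - 5*d^3 + 2*d^2 + 8*d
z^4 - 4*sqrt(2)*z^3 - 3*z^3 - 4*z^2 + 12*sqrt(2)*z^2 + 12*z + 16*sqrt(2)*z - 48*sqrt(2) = (z - 3)*(z - 2)*(z + 2)*(z - 4*sqrt(2))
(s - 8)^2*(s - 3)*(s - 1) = s^4 - 20*s^3 + 131*s^2 - 304*s + 192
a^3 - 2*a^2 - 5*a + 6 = (a - 3)*(a - 1)*(a + 2)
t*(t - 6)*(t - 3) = t^3 - 9*t^2 + 18*t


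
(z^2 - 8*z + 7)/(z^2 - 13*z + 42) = (z - 1)/(z - 6)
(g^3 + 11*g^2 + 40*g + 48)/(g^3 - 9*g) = (g^2 + 8*g + 16)/(g*(g - 3))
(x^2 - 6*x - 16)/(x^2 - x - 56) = (x + 2)/(x + 7)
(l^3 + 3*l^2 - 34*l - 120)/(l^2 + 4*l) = l - 1 - 30/l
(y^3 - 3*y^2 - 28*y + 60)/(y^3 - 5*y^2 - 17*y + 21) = (y^3 - 3*y^2 - 28*y + 60)/(y^3 - 5*y^2 - 17*y + 21)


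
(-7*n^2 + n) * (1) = -7*n^2 + n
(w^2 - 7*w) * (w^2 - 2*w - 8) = w^4 - 9*w^3 + 6*w^2 + 56*w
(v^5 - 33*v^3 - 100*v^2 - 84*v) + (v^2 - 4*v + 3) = v^5 - 33*v^3 - 99*v^2 - 88*v + 3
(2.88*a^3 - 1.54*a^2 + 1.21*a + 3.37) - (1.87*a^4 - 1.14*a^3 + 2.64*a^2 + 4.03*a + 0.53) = -1.87*a^4 + 4.02*a^3 - 4.18*a^2 - 2.82*a + 2.84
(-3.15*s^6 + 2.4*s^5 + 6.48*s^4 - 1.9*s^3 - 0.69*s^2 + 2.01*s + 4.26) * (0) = 0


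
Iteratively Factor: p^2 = (p)*(p)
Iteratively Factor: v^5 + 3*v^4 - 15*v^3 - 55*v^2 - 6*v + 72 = (v - 1)*(v^4 + 4*v^3 - 11*v^2 - 66*v - 72) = (v - 1)*(v + 2)*(v^3 + 2*v^2 - 15*v - 36) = (v - 4)*(v - 1)*(v + 2)*(v^2 + 6*v + 9) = (v - 4)*(v - 1)*(v + 2)*(v + 3)*(v + 3)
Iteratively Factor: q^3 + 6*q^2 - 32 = (q + 4)*(q^2 + 2*q - 8) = (q - 2)*(q + 4)*(q + 4)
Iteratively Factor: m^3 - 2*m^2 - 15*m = (m)*(m^2 - 2*m - 15) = m*(m - 5)*(m + 3)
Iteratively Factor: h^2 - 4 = (h + 2)*(h - 2)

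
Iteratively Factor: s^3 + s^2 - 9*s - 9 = (s + 3)*(s^2 - 2*s - 3) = (s - 3)*(s + 3)*(s + 1)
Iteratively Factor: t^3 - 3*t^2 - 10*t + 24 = (t - 2)*(t^2 - t - 12) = (t - 4)*(t - 2)*(t + 3)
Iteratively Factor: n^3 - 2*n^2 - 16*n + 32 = (n + 4)*(n^2 - 6*n + 8) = (n - 2)*(n + 4)*(n - 4)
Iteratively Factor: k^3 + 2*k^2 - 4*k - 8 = (k - 2)*(k^2 + 4*k + 4) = (k - 2)*(k + 2)*(k + 2)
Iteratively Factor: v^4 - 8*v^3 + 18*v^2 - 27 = (v + 1)*(v^3 - 9*v^2 + 27*v - 27) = (v - 3)*(v + 1)*(v^2 - 6*v + 9) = (v - 3)^2*(v + 1)*(v - 3)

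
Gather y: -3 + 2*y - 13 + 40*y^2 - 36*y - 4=40*y^2 - 34*y - 20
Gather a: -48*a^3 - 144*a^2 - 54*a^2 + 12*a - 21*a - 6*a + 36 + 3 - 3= -48*a^3 - 198*a^2 - 15*a + 36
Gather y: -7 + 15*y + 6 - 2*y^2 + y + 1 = -2*y^2 + 16*y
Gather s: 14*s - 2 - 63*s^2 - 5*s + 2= -63*s^2 + 9*s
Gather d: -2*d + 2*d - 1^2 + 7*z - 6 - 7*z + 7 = 0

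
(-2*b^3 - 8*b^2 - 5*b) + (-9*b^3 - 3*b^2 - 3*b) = -11*b^3 - 11*b^2 - 8*b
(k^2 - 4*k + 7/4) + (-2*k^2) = -k^2 - 4*k + 7/4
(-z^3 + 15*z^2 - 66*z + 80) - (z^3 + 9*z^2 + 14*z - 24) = -2*z^3 + 6*z^2 - 80*z + 104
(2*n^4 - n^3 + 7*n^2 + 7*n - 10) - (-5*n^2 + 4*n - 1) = 2*n^4 - n^3 + 12*n^2 + 3*n - 9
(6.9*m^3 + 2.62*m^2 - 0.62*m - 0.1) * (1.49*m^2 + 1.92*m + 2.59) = 10.281*m^5 + 17.1518*m^4 + 21.9776*m^3 + 5.4464*m^2 - 1.7978*m - 0.259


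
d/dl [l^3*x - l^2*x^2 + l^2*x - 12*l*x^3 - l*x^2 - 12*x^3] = x*(3*l^2 - 2*l*x + 2*l - 12*x^2 - x)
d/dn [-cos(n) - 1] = sin(n)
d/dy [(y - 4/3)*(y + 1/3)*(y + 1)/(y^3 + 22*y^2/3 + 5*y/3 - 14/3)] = 2*(99*y^2 - 114*y + 101)/(3*(9*y^4 + 114*y^3 + 277*y^2 - 532*y + 196))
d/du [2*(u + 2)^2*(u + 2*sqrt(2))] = 2*(u + 2)*(3*u + 2 + 4*sqrt(2))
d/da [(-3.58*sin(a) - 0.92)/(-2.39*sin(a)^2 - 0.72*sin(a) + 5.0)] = (-4.3976*sin(a) + 4.2781*cos(2*a) - 22.8405)*cos(a)/(2.39*sin(a)^2 + 0.72*sin(a) - 5.0)^2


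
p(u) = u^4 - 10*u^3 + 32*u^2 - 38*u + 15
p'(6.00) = 130.00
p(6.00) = 75.00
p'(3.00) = -8.00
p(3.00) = 0.00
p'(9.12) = 1084.65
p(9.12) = 1662.50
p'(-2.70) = -508.23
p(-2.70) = 600.85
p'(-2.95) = -590.56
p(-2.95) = 738.04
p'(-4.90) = -1542.50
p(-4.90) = 2722.49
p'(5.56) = 77.95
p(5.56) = 29.81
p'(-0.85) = -116.53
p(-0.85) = 77.08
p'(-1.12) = -152.93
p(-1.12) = 113.32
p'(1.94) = 2.46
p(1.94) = 2.87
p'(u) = 4*u^3 - 30*u^2 + 64*u - 38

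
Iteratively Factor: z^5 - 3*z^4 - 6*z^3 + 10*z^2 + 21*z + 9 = (z - 3)*(z^4 - 6*z^2 - 8*z - 3) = (z - 3)^2*(z^3 + 3*z^2 + 3*z + 1) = (z - 3)^2*(z + 1)*(z^2 + 2*z + 1) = (z - 3)^2*(z + 1)^2*(z + 1)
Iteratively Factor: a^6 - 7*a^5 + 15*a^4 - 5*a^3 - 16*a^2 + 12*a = (a)*(a^5 - 7*a^4 + 15*a^3 - 5*a^2 - 16*a + 12) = a*(a - 2)*(a^4 - 5*a^3 + 5*a^2 + 5*a - 6) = a*(a - 2)*(a - 1)*(a^3 - 4*a^2 + a + 6) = a*(a - 2)*(a - 1)*(a + 1)*(a^2 - 5*a + 6) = a*(a - 3)*(a - 2)*(a - 1)*(a + 1)*(a - 2)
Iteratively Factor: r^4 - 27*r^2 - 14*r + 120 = (r + 3)*(r^3 - 3*r^2 - 18*r + 40) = (r + 3)*(r + 4)*(r^2 - 7*r + 10) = (r - 5)*(r + 3)*(r + 4)*(r - 2)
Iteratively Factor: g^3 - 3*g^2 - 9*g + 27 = (g - 3)*(g^2 - 9) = (g - 3)*(g + 3)*(g - 3)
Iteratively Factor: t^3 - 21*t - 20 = (t + 1)*(t^2 - t - 20) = (t + 1)*(t + 4)*(t - 5)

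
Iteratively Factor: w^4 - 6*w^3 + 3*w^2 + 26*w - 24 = (w - 4)*(w^3 - 2*w^2 - 5*w + 6) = (w - 4)*(w - 1)*(w^2 - w - 6) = (w - 4)*(w - 3)*(w - 1)*(w + 2)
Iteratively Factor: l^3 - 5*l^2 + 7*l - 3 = (l - 1)*(l^2 - 4*l + 3) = (l - 3)*(l - 1)*(l - 1)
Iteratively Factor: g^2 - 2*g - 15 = (g - 5)*(g + 3)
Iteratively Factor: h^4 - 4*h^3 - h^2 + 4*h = (h - 1)*(h^3 - 3*h^2 - 4*h) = (h - 4)*(h - 1)*(h^2 + h) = h*(h - 4)*(h - 1)*(h + 1)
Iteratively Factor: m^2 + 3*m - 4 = (m - 1)*(m + 4)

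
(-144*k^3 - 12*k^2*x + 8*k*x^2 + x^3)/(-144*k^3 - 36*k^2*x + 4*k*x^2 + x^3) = (-24*k^2 + 2*k*x + x^2)/(-24*k^2 - 2*k*x + x^2)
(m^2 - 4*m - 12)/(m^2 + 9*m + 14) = (m - 6)/(m + 7)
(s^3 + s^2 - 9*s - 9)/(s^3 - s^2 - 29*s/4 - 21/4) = 4*(s^2 - 9)/(4*s^2 - 8*s - 21)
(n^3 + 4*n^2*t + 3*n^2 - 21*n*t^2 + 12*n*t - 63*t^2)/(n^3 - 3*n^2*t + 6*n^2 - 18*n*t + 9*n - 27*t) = (n + 7*t)/(n + 3)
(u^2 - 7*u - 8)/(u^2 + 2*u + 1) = (u - 8)/(u + 1)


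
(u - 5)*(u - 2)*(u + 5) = u^3 - 2*u^2 - 25*u + 50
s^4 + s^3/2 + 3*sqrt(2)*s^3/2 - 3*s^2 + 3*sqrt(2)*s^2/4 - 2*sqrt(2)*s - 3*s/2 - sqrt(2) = (s + 1/2)*(s - sqrt(2))*(s + sqrt(2)/2)*(s + 2*sqrt(2))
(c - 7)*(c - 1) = c^2 - 8*c + 7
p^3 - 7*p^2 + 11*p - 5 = (p - 5)*(p - 1)^2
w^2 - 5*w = w*(w - 5)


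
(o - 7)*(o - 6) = o^2 - 13*o + 42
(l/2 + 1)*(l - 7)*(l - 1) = l^3/2 - 3*l^2 - 9*l/2 + 7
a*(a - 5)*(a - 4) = a^3 - 9*a^2 + 20*a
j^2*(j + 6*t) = j^3 + 6*j^2*t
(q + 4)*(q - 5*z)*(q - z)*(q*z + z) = q^4*z - 6*q^3*z^2 + 5*q^3*z + 5*q^2*z^3 - 30*q^2*z^2 + 4*q^2*z + 25*q*z^3 - 24*q*z^2 + 20*z^3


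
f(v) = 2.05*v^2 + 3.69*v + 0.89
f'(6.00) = 28.29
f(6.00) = 96.83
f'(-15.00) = -57.81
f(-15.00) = 406.79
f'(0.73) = 6.68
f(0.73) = 4.68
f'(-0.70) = 0.82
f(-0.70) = -0.69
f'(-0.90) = 0.00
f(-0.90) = -0.77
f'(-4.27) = -13.82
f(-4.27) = 22.51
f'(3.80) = 19.27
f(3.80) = 44.51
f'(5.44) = 25.99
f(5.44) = 81.63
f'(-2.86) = -8.04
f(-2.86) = 7.10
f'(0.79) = 6.93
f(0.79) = 5.08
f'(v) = 4.1*v + 3.69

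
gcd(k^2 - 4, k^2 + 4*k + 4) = k + 2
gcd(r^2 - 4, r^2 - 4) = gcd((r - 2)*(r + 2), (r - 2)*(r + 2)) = r^2 - 4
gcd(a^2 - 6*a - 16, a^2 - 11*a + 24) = a - 8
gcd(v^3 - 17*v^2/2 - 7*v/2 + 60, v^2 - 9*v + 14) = 1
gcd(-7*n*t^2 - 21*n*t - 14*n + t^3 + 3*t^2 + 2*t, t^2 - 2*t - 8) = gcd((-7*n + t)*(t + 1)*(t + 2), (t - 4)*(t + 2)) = t + 2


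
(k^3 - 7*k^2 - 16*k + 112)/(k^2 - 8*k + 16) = (k^2 - 3*k - 28)/(k - 4)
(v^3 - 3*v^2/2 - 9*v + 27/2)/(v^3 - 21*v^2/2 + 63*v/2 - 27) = (v + 3)/(v - 6)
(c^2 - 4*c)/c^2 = (c - 4)/c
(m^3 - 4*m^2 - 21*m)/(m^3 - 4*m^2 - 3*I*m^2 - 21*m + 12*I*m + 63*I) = m/(m - 3*I)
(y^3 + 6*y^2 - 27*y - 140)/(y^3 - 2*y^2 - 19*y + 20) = (y + 7)/(y - 1)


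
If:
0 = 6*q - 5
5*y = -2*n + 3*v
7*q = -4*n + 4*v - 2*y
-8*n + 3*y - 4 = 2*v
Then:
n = -371/792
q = 5/6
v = 613/396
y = 221/198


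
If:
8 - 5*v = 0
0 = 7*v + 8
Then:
No Solution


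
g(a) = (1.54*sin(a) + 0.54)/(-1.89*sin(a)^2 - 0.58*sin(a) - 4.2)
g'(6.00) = -0.36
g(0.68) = -0.28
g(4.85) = 0.18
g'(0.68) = -0.10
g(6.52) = -0.20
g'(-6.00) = -0.25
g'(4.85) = -0.02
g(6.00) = -0.03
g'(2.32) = 0.07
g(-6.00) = -0.22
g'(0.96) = -0.04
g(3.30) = -0.07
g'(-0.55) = -0.28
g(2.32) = -0.30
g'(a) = (3.78*sin(a)*cos(a) + 0.58*cos(a))*(1.54*sin(a) + 0.54)/(-1.89*sin(a)^2 - 0.58*sin(a) - 4.2)^2 + 1.54*cos(a)/(-1.89*sin(a)^2 - 0.58*sin(a) - 4.2) = (2.9106*sin(a)^2 + 2.0412*sin(a) - 6.1548)*cos(a)/(3.5721*sin(a)^4 + 2.1924*sin(a)^3 + 16.2124*sin(a)^2 + 4.872*sin(a) + 17.64)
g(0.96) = -0.30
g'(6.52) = -0.27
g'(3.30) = 0.37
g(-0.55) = 0.06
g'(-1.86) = 0.05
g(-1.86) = 0.17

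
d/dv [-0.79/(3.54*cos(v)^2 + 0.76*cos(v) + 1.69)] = -(5.5932*cos(v) + 0.6004)*sin(v)/(3.54*cos(v)^2 + 0.76*cos(v) + 1.69)^2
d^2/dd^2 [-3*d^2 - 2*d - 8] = -6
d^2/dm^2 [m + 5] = 0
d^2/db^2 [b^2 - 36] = 2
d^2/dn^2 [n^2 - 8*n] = 2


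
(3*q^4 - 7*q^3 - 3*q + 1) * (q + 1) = 3*q^5 - 4*q^4 - 7*q^3 - 3*q^2 - 2*q + 1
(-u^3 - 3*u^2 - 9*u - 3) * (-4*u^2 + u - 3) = 4*u^5 + 11*u^4 + 36*u^3 + 12*u^2 + 24*u + 9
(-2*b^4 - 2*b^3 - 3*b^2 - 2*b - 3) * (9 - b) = 2*b^5 - 16*b^4 - 15*b^3 - 25*b^2 - 15*b - 27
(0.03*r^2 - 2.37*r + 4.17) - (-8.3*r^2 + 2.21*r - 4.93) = 8.33*r^2 - 4.58*r + 9.1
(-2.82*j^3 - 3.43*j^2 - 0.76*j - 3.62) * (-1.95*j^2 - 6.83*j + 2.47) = 5.499*j^5 + 25.9491*j^4 + 17.9435*j^3 + 3.7777*j^2 + 22.8474*j - 8.9414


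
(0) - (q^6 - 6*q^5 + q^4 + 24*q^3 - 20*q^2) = -q^6 + 6*q^5 - q^4 - 24*q^3 + 20*q^2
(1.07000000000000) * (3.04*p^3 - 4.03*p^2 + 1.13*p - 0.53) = 3.2528*p^3 - 4.3121*p^2 + 1.2091*p - 0.5671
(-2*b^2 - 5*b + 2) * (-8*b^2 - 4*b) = 16*b^4 + 48*b^3 + 4*b^2 - 8*b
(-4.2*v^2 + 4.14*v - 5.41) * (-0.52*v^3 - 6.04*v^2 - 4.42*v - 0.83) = 2.184*v^5 + 23.2152*v^4 - 3.6284*v^3 + 17.8636*v^2 + 20.476*v + 4.4903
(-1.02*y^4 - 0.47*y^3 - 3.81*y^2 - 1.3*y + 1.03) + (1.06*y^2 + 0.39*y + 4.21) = -1.02*y^4 - 0.47*y^3 - 2.75*y^2 - 0.91*y + 5.24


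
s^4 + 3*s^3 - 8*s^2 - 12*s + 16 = (s - 2)*(s - 1)*(s + 2)*(s + 4)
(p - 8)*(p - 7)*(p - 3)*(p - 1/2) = p^4 - 37*p^3/2 + 110*p^2 - 437*p/2 + 84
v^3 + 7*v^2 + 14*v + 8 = (v + 1)*(v + 2)*(v + 4)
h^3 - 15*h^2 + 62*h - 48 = (h - 8)*(h - 6)*(h - 1)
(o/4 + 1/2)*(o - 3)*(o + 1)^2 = o^4/4 + o^3/4 - 7*o^2/4 - 13*o/4 - 3/2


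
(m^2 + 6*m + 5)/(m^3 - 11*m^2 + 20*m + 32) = (m + 5)/(m^2 - 12*m + 32)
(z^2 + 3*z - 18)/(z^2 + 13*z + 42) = (z - 3)/(z + 7)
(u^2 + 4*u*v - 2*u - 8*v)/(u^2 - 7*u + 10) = (u + 4*v)/(u - 5)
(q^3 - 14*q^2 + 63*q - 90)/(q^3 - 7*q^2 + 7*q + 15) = (q - 6)/(q + 1)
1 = 1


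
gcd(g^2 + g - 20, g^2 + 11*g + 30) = g + 5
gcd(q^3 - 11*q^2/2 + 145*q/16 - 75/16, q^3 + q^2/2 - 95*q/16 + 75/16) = q^2 - 5*q/2 + 25/16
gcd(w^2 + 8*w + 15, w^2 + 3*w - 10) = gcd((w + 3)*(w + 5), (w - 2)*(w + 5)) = w + 5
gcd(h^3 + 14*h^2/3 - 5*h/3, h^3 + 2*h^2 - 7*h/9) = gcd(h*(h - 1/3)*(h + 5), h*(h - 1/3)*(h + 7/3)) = h^2 - h/3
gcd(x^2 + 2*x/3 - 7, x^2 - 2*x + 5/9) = 1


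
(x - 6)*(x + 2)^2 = x^3 - 2*x^2 - 20*x - 24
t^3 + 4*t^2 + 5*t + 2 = (t + 1)^2*(t + 2)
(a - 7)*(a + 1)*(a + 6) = a^3 - 43*a - 42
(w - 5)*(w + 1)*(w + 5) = w^3 + w^2 - 25*w - 25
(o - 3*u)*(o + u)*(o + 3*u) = o^3 + o^2*u - 9*o*u^2 - 9*u^3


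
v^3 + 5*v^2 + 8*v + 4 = (v + 1)*(v + 2)^2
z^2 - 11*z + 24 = (z - 8)*(z - 3)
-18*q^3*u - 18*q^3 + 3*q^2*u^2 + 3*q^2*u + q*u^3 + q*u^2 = (-3*q + u)*(6*q + u)*(q*u + q)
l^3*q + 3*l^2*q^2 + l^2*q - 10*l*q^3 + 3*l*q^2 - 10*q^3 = (l - 2*q)*(l + 5*q)*(l*q + q)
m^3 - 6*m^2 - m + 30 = (m - 5)*(m - 3)*(m + 2)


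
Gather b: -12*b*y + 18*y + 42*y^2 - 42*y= -12*b*y + 42*y^2 - 24*y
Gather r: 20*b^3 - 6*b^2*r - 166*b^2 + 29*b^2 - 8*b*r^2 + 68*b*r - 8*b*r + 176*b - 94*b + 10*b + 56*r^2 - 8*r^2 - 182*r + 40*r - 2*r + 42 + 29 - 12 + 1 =20*b^3 - 137*b^2 + 92*b + r^2*(48 - 8*b) + r*(-6*b^2 + 60*b - 144) + 60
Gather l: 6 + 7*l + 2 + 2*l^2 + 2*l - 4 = 2*l^2 + 9*l + 4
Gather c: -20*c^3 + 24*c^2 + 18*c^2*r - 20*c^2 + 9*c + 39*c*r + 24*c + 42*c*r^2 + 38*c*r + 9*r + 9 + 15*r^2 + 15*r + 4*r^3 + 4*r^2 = -20*c^3 + c^2*(18*r + 4) + c*(42*r^2 + 77*r + 33) + 4*r^3 + 19*r^2 + 24*r + 9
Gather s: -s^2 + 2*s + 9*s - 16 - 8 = -s^2 + 11*s - 24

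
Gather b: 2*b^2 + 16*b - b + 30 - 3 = 2*b^2 + 15*b + 27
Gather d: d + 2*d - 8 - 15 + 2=3*d - 21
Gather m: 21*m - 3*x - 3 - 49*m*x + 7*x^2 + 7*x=m*(21 - 49*x) + 7*x^2 + 4*x - 3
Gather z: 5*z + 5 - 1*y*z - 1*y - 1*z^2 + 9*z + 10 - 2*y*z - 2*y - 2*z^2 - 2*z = -3*y - 3*z^2 + z*(12 - 3*y) + 15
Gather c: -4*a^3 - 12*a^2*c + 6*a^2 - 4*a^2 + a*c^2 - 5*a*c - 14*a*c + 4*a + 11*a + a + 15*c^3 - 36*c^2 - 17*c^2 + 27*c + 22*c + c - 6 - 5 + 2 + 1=-4*a^3 + 2*a^2 + 16*a + 15*c^3 + c^2*(a - 53) + c*(-12*a^2 - 19*a + 50) - 8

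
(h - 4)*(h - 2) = h^2 - 6*h + 8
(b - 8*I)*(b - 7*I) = b^2 - 15*I*b - 56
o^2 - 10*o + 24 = (o - 6)*(o - 4)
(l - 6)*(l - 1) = l^2 - 7*l + 6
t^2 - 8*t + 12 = (t - 6)*(t - 2)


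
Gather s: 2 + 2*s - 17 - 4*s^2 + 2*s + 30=-4*s^2 + 4*s + 15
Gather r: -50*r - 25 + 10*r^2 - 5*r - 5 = 10*r^2 - 55*r - 30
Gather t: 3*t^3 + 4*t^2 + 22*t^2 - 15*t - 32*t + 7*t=3*t^3 + 26*t^2 - 40*t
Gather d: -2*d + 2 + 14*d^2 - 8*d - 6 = 14*d^2 - 10*d - 4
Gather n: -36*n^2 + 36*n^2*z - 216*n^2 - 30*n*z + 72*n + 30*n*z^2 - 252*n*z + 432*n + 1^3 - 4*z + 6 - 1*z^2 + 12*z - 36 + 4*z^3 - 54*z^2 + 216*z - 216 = n^2*(36*z - 252) + n*(30*z^2 - 282*z + 504) + 4*z^3 - 55*z^2 + 224*z - 245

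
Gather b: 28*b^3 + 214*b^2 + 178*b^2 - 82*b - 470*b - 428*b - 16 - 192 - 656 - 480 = 28*b^3 + 392*b^2 - 980*b - 1344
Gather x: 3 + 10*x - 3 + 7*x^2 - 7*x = 7*x^2 + 3*x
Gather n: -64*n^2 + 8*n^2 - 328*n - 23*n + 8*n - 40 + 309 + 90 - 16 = -56*n^2 - 343*n + 343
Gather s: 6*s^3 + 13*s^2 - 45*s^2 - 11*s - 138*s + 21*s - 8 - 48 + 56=6*s^3 - 32*s^2 - 128*s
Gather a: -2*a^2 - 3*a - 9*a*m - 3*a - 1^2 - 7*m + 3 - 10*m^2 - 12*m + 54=-2*a^2 + a*(-9*m - 6) - 10*m^2 - 19*m + 56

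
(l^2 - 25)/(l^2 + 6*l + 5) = (l - 5)/(l + 1)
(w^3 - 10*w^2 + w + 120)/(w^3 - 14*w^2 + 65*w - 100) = (w^2 - 5*w - 24)/(w^2 - 9*w + 20)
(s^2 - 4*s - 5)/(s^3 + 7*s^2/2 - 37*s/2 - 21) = 2*(s - 5)/(2*s^2 + 5*s - 42)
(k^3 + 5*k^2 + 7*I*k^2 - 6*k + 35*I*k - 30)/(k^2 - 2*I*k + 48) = (k^2 + k*(5 + I) + 5*I)/(k - 8*I)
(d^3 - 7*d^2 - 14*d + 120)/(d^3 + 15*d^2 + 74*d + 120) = (d^2 - 11*d + 30)/(d^2 + 11*d + 30)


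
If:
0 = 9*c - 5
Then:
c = 5/9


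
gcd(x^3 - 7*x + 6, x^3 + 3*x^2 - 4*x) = x - 1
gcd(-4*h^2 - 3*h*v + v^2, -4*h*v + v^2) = -4*h + v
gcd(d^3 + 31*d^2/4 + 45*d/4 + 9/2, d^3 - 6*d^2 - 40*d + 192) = d + 6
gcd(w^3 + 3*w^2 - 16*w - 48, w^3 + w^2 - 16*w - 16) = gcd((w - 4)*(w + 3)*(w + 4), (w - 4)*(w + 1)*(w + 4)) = w^2 - 16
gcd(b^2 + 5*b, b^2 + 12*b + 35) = b + 5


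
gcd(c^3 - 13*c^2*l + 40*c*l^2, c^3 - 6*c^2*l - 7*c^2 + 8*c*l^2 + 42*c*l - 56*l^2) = 1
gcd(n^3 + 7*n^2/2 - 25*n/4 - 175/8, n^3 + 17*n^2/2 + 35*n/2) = n + 7/2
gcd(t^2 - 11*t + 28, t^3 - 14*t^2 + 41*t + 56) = t - 7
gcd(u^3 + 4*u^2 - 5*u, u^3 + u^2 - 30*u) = u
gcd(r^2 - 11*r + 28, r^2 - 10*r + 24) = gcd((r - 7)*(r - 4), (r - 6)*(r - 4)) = r - 4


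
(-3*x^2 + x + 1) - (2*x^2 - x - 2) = -5*x^2 + 2*x + 3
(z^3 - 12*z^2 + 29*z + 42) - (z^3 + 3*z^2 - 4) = -15*z^2 + 29*z + 46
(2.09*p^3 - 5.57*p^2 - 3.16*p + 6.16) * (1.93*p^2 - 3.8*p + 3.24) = 4.0337*p^5 - 18.6921*p^4 + 21.8388*p^3 + 5.85*p^2 - 33.6464*p + 19.9584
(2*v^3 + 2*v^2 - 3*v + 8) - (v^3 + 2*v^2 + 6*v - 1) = v^3 - 9*v + 9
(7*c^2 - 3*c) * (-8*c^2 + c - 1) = -56*c^4 + 31*c^3 - 10*c^2 + 3*c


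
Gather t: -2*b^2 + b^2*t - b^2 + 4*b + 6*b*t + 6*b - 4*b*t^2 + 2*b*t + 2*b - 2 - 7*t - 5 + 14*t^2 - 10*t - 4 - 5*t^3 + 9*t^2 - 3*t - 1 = -3*b^2 + 12*b - 5*t^3 + t^2*(23 - 4*b) + t*(b^2 + 8*b - 20) - 12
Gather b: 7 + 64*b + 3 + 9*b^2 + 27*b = 9*b^2 + 91*b + 10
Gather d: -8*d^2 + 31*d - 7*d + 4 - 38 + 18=-8*d^2 + 24*d - 16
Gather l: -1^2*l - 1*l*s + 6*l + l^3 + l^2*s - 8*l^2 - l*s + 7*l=l^3 + l^2*(s - 8) + l*(12 - 2*s)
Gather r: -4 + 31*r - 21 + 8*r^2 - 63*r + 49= 8*r^2 - 32*r + 24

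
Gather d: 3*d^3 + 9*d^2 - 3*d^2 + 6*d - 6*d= 3*d^3 + 6*d^2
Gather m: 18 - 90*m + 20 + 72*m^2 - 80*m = 72*m^2 - 170*m + 38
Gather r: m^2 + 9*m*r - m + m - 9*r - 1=m^2 + r*(9*m - 9) - 1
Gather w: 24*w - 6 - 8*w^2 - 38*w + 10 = -8*w^2 - 14*w + 4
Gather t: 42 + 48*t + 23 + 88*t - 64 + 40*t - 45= 176*t - 44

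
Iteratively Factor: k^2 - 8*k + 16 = (k - 4)*(k - 4)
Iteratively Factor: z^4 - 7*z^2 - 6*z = (z - 3)*(z^3 + 3*z^2 + 2*z) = (z - 3)*(z + 2)*(z^2 + z) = (z - 3)*(z + 1)*(z + 2)*(z)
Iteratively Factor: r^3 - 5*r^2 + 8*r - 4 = (r - 2)*(r^2 - 3*r + 2) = (r - 2)^2*(r - 1)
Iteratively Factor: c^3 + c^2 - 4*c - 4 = (c + 2)*(c^2 - c - 2) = (c - 2)*(c + 2)*(c + 1)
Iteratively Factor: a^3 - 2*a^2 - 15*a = (a - 5)*(a^2 + 3*a) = (a - 5)*(a + 3)*(a)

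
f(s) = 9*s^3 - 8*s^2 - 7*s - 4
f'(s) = 27*s^2 - 16*s - 7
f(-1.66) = -55.59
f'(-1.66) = 93.96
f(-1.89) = -80.11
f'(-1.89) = 119.69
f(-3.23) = -368.14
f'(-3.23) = 326.37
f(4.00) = 416.00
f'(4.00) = 361.00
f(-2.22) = -126.36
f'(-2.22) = 161.59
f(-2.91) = -273.15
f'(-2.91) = 268.20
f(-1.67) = -56.54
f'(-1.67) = 95.02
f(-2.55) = -187.40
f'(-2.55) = 209.37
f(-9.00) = -7150.00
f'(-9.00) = 2324.00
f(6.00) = 1610.00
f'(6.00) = 869.00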